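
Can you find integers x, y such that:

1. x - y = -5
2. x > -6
Yes

Take x = 0, y = 5. Substituting into each constraint:
  (1) 0 + (-5) = -5 ✓
  (2) 0 > -6 ✓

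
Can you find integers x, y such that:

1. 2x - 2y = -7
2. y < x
No

Even the single constraint (2x - 2y = -7) is infeasible over the integers.

  - 2x - 2y = -7: every term on the left is divisible by 2, so the LHS ≡ 0 (mod 2), but the RHS -7 is not — no integer solution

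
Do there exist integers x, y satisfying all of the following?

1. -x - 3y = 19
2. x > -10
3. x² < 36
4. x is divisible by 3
No

A contradictory subset is {-x - 3y = 19, x is divisible by 3}. No integer assignment can satisfy these jointly:

  - -x - 3y = 19: is a linear equation tying the variables together
  - x is divisible by 3: restricts x to multiples of 3

Modular obstruction: writing x = 3x', every remaining term of the linear equation is divisible by 3, so the left side is ≡ 0 (mod 3); but the right side 19 ≡ 1 (mod 3). No integers can satisfy it.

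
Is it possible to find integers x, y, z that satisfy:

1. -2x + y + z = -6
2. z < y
Yes

Take x = 4, y = 2, z = 0. Substituting into each constraint:
  (1) -2(4) + 2 + 0 = -6 ✓
  (2) 0 < 2 ✓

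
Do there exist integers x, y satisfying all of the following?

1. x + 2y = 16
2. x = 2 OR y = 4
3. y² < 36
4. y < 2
No

A contradictory subset is {x + 2y = 16, x = 2 OR y = 4, y < 2}. No integer assignment can satisfy these jointly:

  - x + 2y = 16: is a linear equation tying the variables together
  - x = 2 OR y = 4: forces a choice: either x = 2 or y = 4
  - y < 2: bounds one variable relative to a constant

Split on the disjunction (x = 2 OR y = 4):
  • If x = 2: the equation forces y = 7, which contradicts the bound y ≤ 1.
  • If y = 4: this contradicts the bound y ≤ 1.
Both branches are infeasible, so the system has no integer solution.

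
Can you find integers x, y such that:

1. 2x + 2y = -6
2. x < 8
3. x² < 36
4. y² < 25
Yes

Take x = -3, y = 0. Substituting into each constraint:
  (1) 2(-3) + 2(0) = -6 ✓
  (2) -3 < 8 ✓
  (3) x² = (-3)² = 9, and 9 < 36 ✓
  (4) y² = (0)² = 0, and 0 < 25 ✓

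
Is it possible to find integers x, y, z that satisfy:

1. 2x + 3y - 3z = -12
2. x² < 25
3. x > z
Yes

Take x = 0, y = -5, z = -1. Substituting into each constraint:
  (1) 2(0) + 3(-5) - 3(-1) = -12 ✓
  (2) x² = (0)² = 0, and 0 < 25 ✓
  (3) 0 > -1 ✓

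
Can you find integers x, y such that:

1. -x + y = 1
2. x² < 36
Yes

Take x = -1, y = 0. Substituting into each constraint:
  (1) 1 + 0 = 1 ✓
  (2) x² = (-1)² = 1, and 1 < 36 ✓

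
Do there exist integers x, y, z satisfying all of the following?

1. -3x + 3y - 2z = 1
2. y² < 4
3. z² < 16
Yes

Take x = 0, y = 1, z = 1. Substituting into each constraint:
  (1) -3(0) + 3(1) - 2(1) = 1 ✓
  (2) y² = (1)² = 1, and 1 < 4 ✓
  (3) z² = (1)² = 1, and 1 < 16 ✓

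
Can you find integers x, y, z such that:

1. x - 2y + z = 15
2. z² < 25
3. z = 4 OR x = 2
Yes

Take x = 11, y = 0, z = 4. Substituting into each constraint:
  (1) 11 - 2(0) + 4 = 15 ✓
  (2) z² = (4)² = 16, and 16 < 25 ✓
  (3) z = 4, target 4 ✓ (first branch holds)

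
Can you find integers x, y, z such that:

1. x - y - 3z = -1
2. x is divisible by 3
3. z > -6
Yes

Take x = 0, y = 1, z = 0. Substituting into each constraint:
  (1) 0 + (-1) - 3(0) = -1 ✓
  (2) 0 = 3 × 0, remainder 0 ✓
  (3) 0 > -6 ✓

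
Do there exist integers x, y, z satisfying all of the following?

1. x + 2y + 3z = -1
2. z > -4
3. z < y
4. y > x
Yes

Take x = 0, y = 1, z = -1. Substituting into each constraint:
  (1) 0 + 2(1) + 3(-1) = -1 ✓
  (2) -1 > -4 ✓
  (3) -1 < 1 ✓
  (4) 1 > 0 ✓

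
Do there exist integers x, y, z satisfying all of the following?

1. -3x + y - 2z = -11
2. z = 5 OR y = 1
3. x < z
Yes

Take x = 4, y = 11, z = 5. Substituting into each constraint:
  (1) -3(4) + 11 - 2(5) = -11 ✓
  (2) z = 5, target 5 ✓ (first branch holds)
  (3) 4 < 5 ✓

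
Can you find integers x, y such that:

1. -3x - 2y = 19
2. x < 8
Yes

Take x = -7, y = 1. Substituting into each constraint:
  (1) -3(-7) - 2(1) = 19 ✓
  (2) -7 < 8 ✓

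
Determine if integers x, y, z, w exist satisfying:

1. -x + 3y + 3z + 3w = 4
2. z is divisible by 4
Yes

Take x = -4, y = 0, z = 0, w = 0. Substituting into each constraint:
  (1) 4 + 3(0) + 3(0) + 3(0) = 4 ✓
  (2) 0 = 4 × 0, remainder 0 ✓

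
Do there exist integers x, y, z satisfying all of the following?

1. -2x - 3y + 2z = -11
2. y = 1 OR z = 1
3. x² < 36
Yes

Take x = 4, y = 1, z = 0. Substituting into each constraint:
  (1) -2(4) - 3(1) + 2(0) = -11 ✓
  (2) y = 1, target 1 ✓ (first branch holds)
  (3) x² = (4)² = 16, and 16 < 36 ✓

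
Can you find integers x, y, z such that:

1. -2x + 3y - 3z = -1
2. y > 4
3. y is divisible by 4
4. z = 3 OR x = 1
Yes

Take x = 8, y = 8, z = 3. Substituting into each constraint:
  (1) -2(8) + 3(8) - 3(3) = -1 ✓
  (2) 8 > 4 ✓
  (3) 8 = 4 × 2, remainder 0 ✓
  (4) z = 3, target 3 ✓ (first branch holds)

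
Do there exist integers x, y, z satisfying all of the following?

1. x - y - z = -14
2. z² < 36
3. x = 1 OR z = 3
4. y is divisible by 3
Yes

Take x = 1, y = 15, z = 0. Substituting into each constraint:
  (1) 1 + (-15) + 0 = -14 ✓
  (2) z² = (0)² = 0, and 0 < 36 ✓
  (3) x = 1, target 1 ✓ (first branch holds)
  (4) 15 = 3 × 5, remainder 0 ✓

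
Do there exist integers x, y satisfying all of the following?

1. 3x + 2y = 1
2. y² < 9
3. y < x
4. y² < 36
Yes

Take x = 1, y = -1. Substituting into each constraint:
  (1) 3(1) + 2(-1) = 1 ✓
  (2) y² = (-1)² = 1, and 1 < 9 ✓
  (3) -1 < 1 ✓
  (4) y² = (-1)² = 1, and 1 < 36 ✓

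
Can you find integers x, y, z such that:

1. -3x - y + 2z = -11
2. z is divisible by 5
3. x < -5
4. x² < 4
No

A contradictory subset is {x < -5, x² < 4}. No integer assignment can satisfy these jointly:

  - x < -5: bounds one variable relative to a constant
  - x² < 4: restricts x to |x| ≤ 1

Direct contradiction: the bounds on x require x ≥ -1 and x ≤ -6 simultaneously, which is empty.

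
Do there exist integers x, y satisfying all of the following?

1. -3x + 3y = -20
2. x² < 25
No

Even the single constraint (-3x + 3y = -20) is infeasible over the integers.

  - -3x + 3y = -20: every term on the left is divisible by 3, so the LHS ≡ 0 (mod 3), but the RHS -20 is not — no integer solution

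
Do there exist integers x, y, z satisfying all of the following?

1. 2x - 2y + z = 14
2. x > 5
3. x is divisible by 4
Yes

Take x = 8, y = 1, z = 0. Substituting into each constraint:
  (1) 2(8) - 2(1) + 0 = 14 ✓
  (2) 8 > 5 ✓
  (3) 8 = 4 × 2, remainder 0 ✓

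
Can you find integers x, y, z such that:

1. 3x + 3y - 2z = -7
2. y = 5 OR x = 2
Yes

Take x = 2, y = -3, z = 2. Substituting into each constraint:
  (1) 3(2) + 3(-3) - 2(2) = -7 ✓
  (2) x = 2, target 2 ✓ (second branch holds)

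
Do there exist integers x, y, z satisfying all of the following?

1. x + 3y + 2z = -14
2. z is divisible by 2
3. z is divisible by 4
Yes

Take x = -14, y = 0, z = 0. Substituting into each constraint:
  (1) (-14) + 3(0) + 2(0) = -14 ✓
  (2) 0 = 2 × 0, remainder 0 ✓
  (3) 0 = 4 × 0, remainder 0 ✓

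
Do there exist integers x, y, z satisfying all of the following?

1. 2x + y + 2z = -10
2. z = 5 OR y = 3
Yes

Take x = -12, y = 4, z = 5. Substituting into each constraint:
  (1) 2(-12) + 4 + 2(5) = -10 ✓
  (2) z = 5, target 5 ✓ (first branch holds)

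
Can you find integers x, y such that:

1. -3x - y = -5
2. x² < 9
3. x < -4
No

A contradictory subset is {x² < 9, x < -4}. No integer assignment can satisfy these jointly:

  - x² < 9: restricts x to |x| ≤ 2
  - x < -4: bounds one variable relative to a constant

Direct contradiction: the bounds on x require x ≥ -2 and x ≤ -5 simultaneously, which is empty.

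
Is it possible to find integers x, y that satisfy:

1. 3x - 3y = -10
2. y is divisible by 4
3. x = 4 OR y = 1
No

Even the single constraint (3x - 3y = -10) is infeasible over the integers.

  - 3x - 3y = -10: every term on the left is divisible by 3, so the LHS ≡ 0 (mod 3), but the RHS -10 is not — no integer solution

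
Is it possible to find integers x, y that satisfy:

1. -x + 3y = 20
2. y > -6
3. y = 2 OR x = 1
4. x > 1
No

A contradictory subset is {-x + 3y = 20, y = 2 OR x = 1, x > 1}. No integer assignment can satisfy these jointly:

  - -x + 3y = 20: is a linear equation tying the variables together
  - y = 2 OR x = 1: forces a choice: either y = 2 or x = 1
  - x > 1: bounds one variable relative to a constant

Split on the disjunction (y = 2 OR x = 1):
  • If y = 2: the equation forces x = -14, which contradicts the bound x ≥ 2.
  • If x = 1: this contradicts the bound x ≥ 2.
Both branches are infeasible, so the system has no integer solution.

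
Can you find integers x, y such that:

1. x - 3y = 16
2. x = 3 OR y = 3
Yes

Take x = 25, y = 3. Substituting into each constraint:
  (1) 25 - 3(3) = 16 ✓
  (2) y = 3, target 3 ✓ (second branch holds)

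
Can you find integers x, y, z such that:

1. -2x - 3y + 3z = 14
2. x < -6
Yes

Take x = -7, y = 0, z = 0. Substituting into each constraint:
  (1) -2(-7) - 3(0) + 3(0) = 14 ✓
  (2) -7 < -6 ✓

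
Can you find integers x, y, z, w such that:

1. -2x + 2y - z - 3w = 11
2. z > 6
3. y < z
Yes

Take x = -9, y = 0, z = 7, w = 0. Substituting into each constraint:
  (1) -2(-9) + 2(0) + (-7) - 3(0) = 11 ✓
  (2) 7 > 6 ✓
  (3) 0 < 7 ✓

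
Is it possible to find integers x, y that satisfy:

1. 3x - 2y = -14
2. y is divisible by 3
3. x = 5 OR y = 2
No

A contradictory subset is {3x - 2y = -14, x = 5 OR y = 2}. No integer assignment can satisfy these jointly:

  - 3x - 2y = -14: is a linear equation tying the variables together
  - x = 5 OR y = 2: forces a choice: either x = 5 or y = 2

Split on the disjunction (x = 5 OR y = 2):
  • If x = 5: with x = 5, every remaining term of the linear equation is divisible by 2, so the left side is ≡ 0 (mod 2); but the right side -29 ≡ 1 (mod 2). No integers can satisfy it.
  • If y = 2: with y = 2, every remaining term of the linear equation is divisible by 3, so the left side is ≡ 0 (mod 3); but the right side -10 ≡ 2 (mod 3). No integers can satisfy it.
Both branches are infeasible, so the system has no integer solution.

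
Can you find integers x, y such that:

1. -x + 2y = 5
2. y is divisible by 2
Yes

Take x = -5, y = 0. Substituting into each constraint:
  (1) 5 + 2(0) = 5 ✓
  (2) 0 = 2 × 0, remainder 0 ✓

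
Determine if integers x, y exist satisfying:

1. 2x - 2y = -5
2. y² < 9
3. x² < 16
No

Even the single constraint (2x - 2y = -5) is infeasible over the integers.

  - 2x - 2y = -5: every term on the left is divisible by 2, so the LHS ≡ 0 (mod 2), but the RHS -5 is not — no integer solution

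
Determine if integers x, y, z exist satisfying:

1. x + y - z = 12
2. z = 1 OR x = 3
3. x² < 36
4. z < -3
Yes

Take x = 3, y = 5, z = -4. Substituting into each constraint:
  (1) 3 + 5 + 4 = 12 ✓
  (2) x = 3, target 3 ✓ (second branch holds)
  (3) x² = (3)² = 9, and 9 < 36 ✓
  (4) -4 < -3 ✓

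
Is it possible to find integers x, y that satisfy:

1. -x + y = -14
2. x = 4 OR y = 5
Yes

Take x = 4, y = -10. Substituting into each constraint:
  (1) (-4) + (-10) = -14 ✓
  (2) x = 4, target 4 ✓ (first branch holds)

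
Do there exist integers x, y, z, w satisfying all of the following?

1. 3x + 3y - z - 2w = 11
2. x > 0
Yes

Take x = 1, y = 0, z = 0, w = -4. Substituting into each constraint:
  (1) 3(1) + 3(0) + 0 - 2(-4) = 11 ✓
  (2) 1 > 0 ✓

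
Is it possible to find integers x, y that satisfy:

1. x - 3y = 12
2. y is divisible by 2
Yes

Take x = 12, y = 0. Substituting into each constraint:
  (1) 12 - 3(0) = 12 ✓
  (2) 0 = 2 × 0, remainder 0 ✓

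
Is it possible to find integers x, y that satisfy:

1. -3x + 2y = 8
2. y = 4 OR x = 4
Yes

Take x = 0, y = 4. Substituting into each constraint:
  (1) -3(0) + 2(4) = 8 ✓
  (2) y = 4, target 4 ✓ (first branch holds)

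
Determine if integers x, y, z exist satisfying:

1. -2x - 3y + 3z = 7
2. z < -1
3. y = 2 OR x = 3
Yes

Take x = -11, y = 2, z = -3. Substituting into each constraint:
  (1) -2(-11) - 3(2) + 3(-3) = 7 ✓
  (2) -3 < -1 ✓
  (3) y = 2, target 2 ✓ (first branch holds)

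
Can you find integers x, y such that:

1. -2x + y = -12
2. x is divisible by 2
Yes

Take x = 0, y = -12. Substituting into each constraint:
  (1) -2(0) + (-12) = -12 ✓
  (2) 0 = 2 × 0, remainder 0 ✓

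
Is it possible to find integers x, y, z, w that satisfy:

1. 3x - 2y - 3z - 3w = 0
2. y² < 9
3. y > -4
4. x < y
Yes

Take x = -1, y = 0, z = -1, w = 0. Substituting into each constraint:
  (1) 3(-1) - 2(0) - 3(-1) - 3(0) = 0 ✓
  (2) y² = (0)² = 0, and 0 < 9 ✓
  (3) 0 > -4 ✓
  (4) -1 < 0 ✓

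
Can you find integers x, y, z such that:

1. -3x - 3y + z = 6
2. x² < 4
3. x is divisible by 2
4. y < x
Yes

Take x = 0, y = -1, z = 3. Substituting into each constraint:
  (1) -3(0) - 3(-1) + 3 = 6 ✓
  (2) x² = (0)² = 0, and 0 < 4 ✓
  (3) 0 = 2 × 0, remainder 0 ✓
  (4) -1 < 0 ✓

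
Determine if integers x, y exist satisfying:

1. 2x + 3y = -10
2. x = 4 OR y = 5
Yes

Take x = 4, y = -6. Substituting into each constraint:
  (1) 2(4) + 3(-6) = -10 ✓
  (2) x = 4, target 4 ✓ (first branch holds)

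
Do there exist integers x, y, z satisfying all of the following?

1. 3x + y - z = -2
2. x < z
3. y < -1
Yes

Take x = 1, y = -3, z = 2. Substituting into each constraint:
  (1) 3(1) + (-3) + (-2) = -2 ✓
  (2) 1 < 2 ✓
  (3) -3 < -1 ✓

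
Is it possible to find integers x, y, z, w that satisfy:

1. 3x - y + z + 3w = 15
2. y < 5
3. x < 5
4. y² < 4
Yes

Take x = 0, y = 0, z = 15, w = 0. Substituting into each constraint:
  (1) 3(0) + 0 + 15 + 3(0) = 15 ✓
  (2) 0 < 5 ✓
  (3) 0 < 5 ✓
  (4) y² = (0)² = 0, and 0 < 4 ✓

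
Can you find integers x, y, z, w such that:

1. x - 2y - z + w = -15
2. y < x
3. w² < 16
Yes

Take x = 17, y = 16, z = 0, w = 0. Substituting into each constraint:
  (1) 17 - 2(16) + 0 + 0 = -15 ✓
  (2) 16 < 17 ✓
  (3) w² = (0)² = 0, and 0 < 16 ✓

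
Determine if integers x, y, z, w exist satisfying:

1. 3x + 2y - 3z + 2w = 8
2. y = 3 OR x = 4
Yes

Take x = 0, y = 3, z = 0, w = 1. Substituting into each constraint:
  (1) 3(0) + 2(3) - 3(0) + 2(1) = 8 ✓
  (2) y = 3, target 3 ✓ (first branch holds)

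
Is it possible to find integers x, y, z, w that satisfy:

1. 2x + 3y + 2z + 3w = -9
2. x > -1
Yes

Take x = 0, y = 1, z = -6, w = 0. Substituting into each constraint:
  (1) 2(0) + 3(1) + 2(-6) + 3(0) = -9 ✓
  (2) 0 > -1 ✓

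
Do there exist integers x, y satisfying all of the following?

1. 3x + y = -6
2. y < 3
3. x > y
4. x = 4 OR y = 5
Yes

Take x = 4, y = -18. Substituting into each constraint:
  (1) 3(4) + (-18) = -6 ✓
  (2) -18 < 3 ✓
  (3) 4 > -18 ✓
  (4) x = 4, target 4 ✓ (first branch holds)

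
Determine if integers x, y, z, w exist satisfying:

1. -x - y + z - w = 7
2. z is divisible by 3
Yes

Take x = 0, y = -7, z = 0, w = 0. Substituting into each constraint:
  (1) 0 + 7 + 0 + 0 = 7 ✓
  (2) 0 = 3 × 0, remainder 0 ✓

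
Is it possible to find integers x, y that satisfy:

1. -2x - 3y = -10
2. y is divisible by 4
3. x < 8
Yes

Take x = 5, y = 0. Substituting into each constraint:
  (1) -2(5) - 3(0) = -10 ✓
  (2) 0 = 4 × 0, remainder 0 ✓
  (3) 5 < 8 ✓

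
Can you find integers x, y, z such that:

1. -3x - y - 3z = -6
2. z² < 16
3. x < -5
Yes

Take x = -6, y = 24, z = 0. Substituting into each constraint:
  (1) -3(-6) + (-24) - 3(0) = -6 ✓
  (2) z² = (0)² = 0, and 0 < 16 ✓
  (3) -6 < -5 ✓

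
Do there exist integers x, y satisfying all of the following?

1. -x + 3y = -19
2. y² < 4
Yes

Take x = 19, y = 0. Substituting into each constraint:
  (1) (-19) + 3(0) = -19 ✓
  (2) y² = (0)² = 0, and 0 < 4 ✓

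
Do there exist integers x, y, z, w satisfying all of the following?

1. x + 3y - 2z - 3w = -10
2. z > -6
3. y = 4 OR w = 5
Yes

Take x = 2, y = 1, z = 0, w = 5. Substituting into each constraint:
  (1) 2 + 3(1) - 2(0) - 3(5) = -10 ✓
  (2) 0 > -6 ✓
  (3) w = 5, target 5 ✓ (second branch holds)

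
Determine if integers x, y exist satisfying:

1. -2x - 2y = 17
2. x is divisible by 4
No

Even the single constraint (-2x - 2y = 17) is infeasible over the integers.

  - -2x - 2y = 17: every term on the left is divisible by 2, so the LHS ≡ 0 (mod 2), but the RHS 17 is not — no integer solution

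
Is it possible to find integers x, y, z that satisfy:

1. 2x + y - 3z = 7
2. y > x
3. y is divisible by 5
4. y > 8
Yes

Take x = 3, y = 10, z = 3. Substituting into each constraint:
  (1) 2(3) + 10 - 3(3) = 7 ✓
  (2) 10 > 3 ✓
  (3) 10 = 5 × 2, remainder 0 ✓
  (4) 10 > 8 ✓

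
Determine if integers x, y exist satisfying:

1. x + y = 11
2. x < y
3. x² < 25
Yes

Take x = 0, y = 11. Substituting into each constraint:
  (1) 0 + 11 = 11 ✓
  (2) 0 < 11 ✓
  (3) x² = (0)² = 0, and 0 < 25 ✓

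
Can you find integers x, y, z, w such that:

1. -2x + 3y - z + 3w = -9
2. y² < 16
Yes

Take x = 0, y = 0, z = 0, w = -3. Substituting into each constraint:
  (1) -2(0) + 3(0) + 0 + 3(-3) = -9 ✓
  (2) y² = (0)² = 0, and 0 < 16 ✓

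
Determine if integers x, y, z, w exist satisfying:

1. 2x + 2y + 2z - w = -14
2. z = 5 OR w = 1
Yes

Take x = 0, y = 0, z = 5, w = 24. Substituting into each constraint:
  (1) 2(0) + 2(0) + 2(5) + (-24) = -14 ✓
  (2) z = 5, target 5 ✓ (first branch holds)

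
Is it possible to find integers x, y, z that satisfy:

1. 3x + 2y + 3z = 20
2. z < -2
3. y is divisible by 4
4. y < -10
Yes

Take x = 23, y = -20, z = -3. Substituting into each constraint:
  (1) 3(23) + 2(-20) + 3(-3) = 20 ✓
  (2) -3 < -2 ✓
  (3) -20 = 4 × -5, remainder 0 ✓
  (4) -20 < -10 ✓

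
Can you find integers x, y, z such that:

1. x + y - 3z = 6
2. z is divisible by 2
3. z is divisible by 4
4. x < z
Yes

Take x = -1, y = 7, z = 0. Substituting into each constraint:
  (1) (-1) + 7 - 3(0) = 6 ✓
  (2) 0 = 2 × 0, remainder 0 ✓
  (3) 0 = 4 × 0, remainder 0 ✓
  (4) -1 < 0 ✓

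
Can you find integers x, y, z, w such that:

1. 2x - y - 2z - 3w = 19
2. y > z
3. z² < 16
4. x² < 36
Yes

Take x = 0, y = 2, z = 0, w = -7. Substituting into each constraint:
  (1) 2(0) + (-2) - 2(0) - 3(-7) = 19 ✓
  (2) 2 > 0 ✓
  (3) z² = (0)² = 0, and 0 < 16 ✓
  (4) x² = (0)² = 0, and 0 < 36 ✓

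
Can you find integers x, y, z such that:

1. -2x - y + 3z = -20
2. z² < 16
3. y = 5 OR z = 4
Yes

Take x = 9, y = 5, z = 1. Substituting into each constraint:
  (1) -2(9) + (-5) + 3(1) = -20 ✓
  (2) z² = (1)² = 1, and 1 < 16 ✓
  (3) y = 5, target 5 ✓ (first branch holds)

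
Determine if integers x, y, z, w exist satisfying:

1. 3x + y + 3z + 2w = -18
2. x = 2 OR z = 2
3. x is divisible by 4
Yes

Take x = 0, y = 0, z = 2, w = -12. Substituting into each constraint:
  (1) 3(0) + 0 + 3(2) + 2(-12) = -18 ✓
  (2) z = 2, target 2 ✓ (second branch holds)
  (3) 0 = 4 × 0, remainder 0 ✓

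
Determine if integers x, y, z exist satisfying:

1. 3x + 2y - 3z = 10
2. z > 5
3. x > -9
Yes

Take x = 0, y = 14, z = 6. Substituting into each constraint:
  (1) 3(0) + 2(14) - 3(6) = 10 ✓
  (2) 6 > 5 ✓
  (3) 0 > -9 ✓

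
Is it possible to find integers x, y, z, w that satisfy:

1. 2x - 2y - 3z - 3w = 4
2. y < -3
Yes

Take x = 0, y = -5, z = 0, w = 2. Substituting into each constraint:
  (1) 2(0) - 2(-5) - 3(0) - 3(2) = 4 ✓
  (2) -5 < -3 ✓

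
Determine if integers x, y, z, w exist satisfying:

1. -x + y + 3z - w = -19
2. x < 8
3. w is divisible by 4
Yes

Take x = 7, y = 0, z = -4, w = 0. Substituting into each constraint:
  (1) (-7) + 0 + 3(-4) + 0 = -19 ✓
  (2) 7 < 8 ✓
  (3) 0 = 4 × 0, remainder 0 ✓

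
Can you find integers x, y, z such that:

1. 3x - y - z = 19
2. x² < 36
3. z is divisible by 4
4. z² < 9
Yes

Take x = 2, y = -13, z = 0. Substituting into each constraint:
  (1) 3(2) + 13 + 0 = 19 ✓
  (2) x² = (2)² = 4, and 4 < 36 ✓
  (3) 0 = 4 × 0, remainder 0 ✓
  (4) z² = (0)² = 0, and 0 < 9 ✓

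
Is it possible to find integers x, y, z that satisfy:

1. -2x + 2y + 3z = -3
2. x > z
Yes

Take x = 0, y = 0, z = -1. Substituting into each constraint:
  (1) -2(0) + 2(0) + 3(-1) = -3 ✓
  (2) 0 > -1 ✓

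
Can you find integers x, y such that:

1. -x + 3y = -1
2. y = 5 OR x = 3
Yes

Take x = 16, y = 5. Substituting into each constraint:
  (1) (-16) + 3(5) = -1 ✓
  (2) y = 5, target 5 ✓ (first branch holds)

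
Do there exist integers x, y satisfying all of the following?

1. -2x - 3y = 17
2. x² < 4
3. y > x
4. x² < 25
No

A contradictory subset is {-2x - 3y = 17, x² < 4, y > x}. No integer assignment can satisfy these jointly:

  - -2x - 3y = 17: is a linear equation tying the variables together
  - x² < 4: restricts x to |x| ≤ 1
  - y > x: bounds one variable relative to another variable

Propagating the comparison: y > x and x ≥ -1 give y ≥ 0. Range argument: with x ∈ [-1, 1], y ∈ [0, ∞], the left side of the equation is at most 2, but the right side is 17 > 2. No integer solution exists.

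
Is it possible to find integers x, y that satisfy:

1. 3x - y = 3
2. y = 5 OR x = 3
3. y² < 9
No

The full constraint system is jointly infeasible over the integers. Each constraint and what it forces:

  - 3x - y = 3: is a linear equation tying the variables together
  - y = 5 OR x = 3: forces a choice: either y = 5 or x = 3
  - y² < 9: restricts y to |y| ≤ 2

Split on the disjunction (y = 5 OR x = 3):
  • If y = 5: this contradicts y² < 9, which requires |y| ≤ 2.
  • If x = 3: the equation forces y = 6, but y² < 9 requires |y| ≤ 2.
Both branches are infeasible, so the system has no integer solution.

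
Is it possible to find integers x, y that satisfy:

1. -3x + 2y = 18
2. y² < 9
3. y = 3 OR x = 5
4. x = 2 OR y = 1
No

The full constraint system is jointly infeasible over the integers. Each constraint and what it forces:

  - -3x + 2y = 18: is a linear equation tying the variables together
  - y² < 9: restricts y to |y| ≤ 2
  - y = 3 OR x = 5: forces a choice: either y = 3 or x = 5
  - x = 2 OR y = 1: forces a choice: either x = 2 or y = 1

The bounds confine y to {-2, -1, 0, 1, 2}. For each value, substitute into the equation:
  • y = -2: the equation gives -3x = 22, so x would not be an integer.
  • y = -1: the equation gives -3x = 20, so x would not be an integer.
  • y = 0: the equation forces x = -6, but neither branch of (y = 3 OR x = 5) holds.
  • y = 1: the equation gives -3x = 16, so x would not be an integer.
  • y = 2: the equation gives -3x = 14, so x would not be an integer.
Every case fails, so no integer solution exists.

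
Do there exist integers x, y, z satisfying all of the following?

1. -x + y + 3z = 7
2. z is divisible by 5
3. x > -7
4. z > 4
Yes

Take x = 0, y = -8, z = 5. Substituting into each constraint:
  (1) 0 + (-8) + 3(5) = 7 ✓
  (2) 5 = 5 × 1, remainder 0 ✓
  (3) 0 > -7 ✓
  (4) 5 > 4 ✓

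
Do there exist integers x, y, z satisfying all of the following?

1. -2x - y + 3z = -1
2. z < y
Yes

Take x = 0, y = 1, z = 0. Substituting into each constraint:
  (1) -2(0) + (-1) + 3(0) = -1 ✓
  (2) 0 < 1 ✓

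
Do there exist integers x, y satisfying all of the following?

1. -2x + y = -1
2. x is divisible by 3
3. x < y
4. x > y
No

A contradictory subset is {x < y, x > y}. No integer assignment can satisfy these jointly:

  - x < y: bounds one variable relative to another variable
  - x > y: bounds one variable relative to another variable

Direct contradiction: y > x and x > y cannot both hold.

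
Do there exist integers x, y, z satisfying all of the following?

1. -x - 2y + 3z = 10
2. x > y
Yes

Take x = 0, y = -2, z = 2. Substituting into each constraint:
  (1) 0 - 2(-2) + 3(2) = 10 ✓
  (2) 0 > -2 ✓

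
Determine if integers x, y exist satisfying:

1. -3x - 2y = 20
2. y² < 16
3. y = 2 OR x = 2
Yes

Take x = -8, y = 2. Substituting into each constraint:
  (1) -3(-8) - 2(2) = 20 ✓
  (2) y² = (2)² = 4, and 4 < 16 ✓
  (3) y = 2, target 2 ✓ (first branch holds)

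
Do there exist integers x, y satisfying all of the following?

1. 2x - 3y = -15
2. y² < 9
Yes

Take x = -6, y = 1. Substituting into each constraint:
  (1) 2(-6) - 3(1) = -15 ✓
  (2) y² = (1)² = 1, and 1 < 9 ✓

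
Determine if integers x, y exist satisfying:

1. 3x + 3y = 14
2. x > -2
No

Even the single constraint (3x + 3y = 14) is infeasible over the integers.

  - 3x + 3y = 14: every term on the left is divisible by 3, so the LHS ≡ 0 (mod 3), but the RHS 14 is not — no integer solution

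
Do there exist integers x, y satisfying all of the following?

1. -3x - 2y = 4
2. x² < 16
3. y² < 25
Yes

Take x = -2, y = 1. Substituting into each constraint:
  (1) -3(-2) - 2(1) = 4 ✓
  (2) x² = (-2)² = 4, and 4 < 16 ✓
  (3) y² = (1)² = 1, and 1 < 25 ✓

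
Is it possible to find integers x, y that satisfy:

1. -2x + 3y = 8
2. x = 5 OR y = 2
Yes

Take x = 5, y = 6. Substituting into each constraint:
  (1) -2(5) + 3(6) = 8 ✓
  (2) x = 5, target 5 ✓ (first branch holds)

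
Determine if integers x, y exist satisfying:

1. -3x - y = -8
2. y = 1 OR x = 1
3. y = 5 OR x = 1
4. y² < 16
No

A contradictory subset is {-3x - y = -8, y = 5 OR x = 1, y² < 16}. No integer assignment can satisfy these jointly:

  - -3x - y = -8: is a linear equation tying the variables together
  - y = 5 OR x = 1: forces a choice: either y = 5 or x = 1
  - y² < 16: restricts y to |y| ≤ 3

Split on the disjunction (y = 5 OR x = 1):
  • If y = 5: this contradicts y² < 16, which requires |y| ≤ 3.
  • If x = 1: the equation forces y = 5, but y² < 16 requires |y| ≤ 3.
Both branches are infeasible, so the system has no integer solution.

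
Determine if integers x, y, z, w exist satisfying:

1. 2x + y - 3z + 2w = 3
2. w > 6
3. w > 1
Yes

Take x = 0, y = -11, z = 0, w = 7. Substituting into each constraint:
  (1) 2(0) + (-11) - 3(0) + 2(7) = 3 ✓
  (2) 7 > 6 ✓
  (3) 7 > 1 ✓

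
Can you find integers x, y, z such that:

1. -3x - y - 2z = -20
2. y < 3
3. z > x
Yes

Take x = 0, y = 2, z = 9. Substituting into each constraint:
  (1) -3(0) + (-2) - 2(9) = -20 ✓
  (2) 2 < 3 ✓
  (3) 9 > 0 ✓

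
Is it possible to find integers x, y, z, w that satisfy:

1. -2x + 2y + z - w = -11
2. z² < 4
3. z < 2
Yes

Take x = 6, y = 2, z = 0, w = 3. Substituting into each constraint:
  (1) -2(6) + 2(2) + 0 + (-3) = -11 ✓
  (2) z² = (0)² = 0, and 0 < 4 ✓
  (3) 0 < 2 ✓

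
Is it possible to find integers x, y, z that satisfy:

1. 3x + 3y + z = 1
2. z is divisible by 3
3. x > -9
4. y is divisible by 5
No

A contradictory subset is {3x + 3y + z = 1, z is divisible by 3}. No integer assignment can satisfy these jointly:

  - 3x + 3y + z = 1: is a linear equation tying the variables together
  - z is divisible by 3: restricts z to multiples of 3

Modular obstruction: writing z = 3z', every remaining term of the linear equation is divisible by 3, so the left side is ≡ 0 (mod 3); but the right side 1 ≡ 1 (mod 3). No integers can satisfy it.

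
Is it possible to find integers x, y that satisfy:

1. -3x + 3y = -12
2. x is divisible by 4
Yes

Take x = 0, y = -4. Substituting into each constraint:
  (1) -3(0) + 3(-4) = -12 ✓
  (2) 0 = 4 × 0, remainder 0 ✓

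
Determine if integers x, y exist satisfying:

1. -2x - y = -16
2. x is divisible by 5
Yes

Take x = 0, y = 16. Substituting into each constraint:
  (1) -2(0) + (-16) = -16 ✓
  (2) 0 = 5 × 0, remainder 0 ✓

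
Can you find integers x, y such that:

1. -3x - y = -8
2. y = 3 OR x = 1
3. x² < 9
Yes

Take x = 1, y = 5. Substituting into each constraint:
  (1) -3(1) + (-5) = -8 ✓
  (2) x = 1, target 1 ✓ (second branch holds)
  (3) x² = (1)² = 1, and 1 < 9 ✓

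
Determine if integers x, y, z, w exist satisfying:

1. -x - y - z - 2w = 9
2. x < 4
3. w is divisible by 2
Yes

Take x = 0, y = 0, z = -9, w = 0. Substituting into each constraint:
  (1) 0 + 0 + 9 - 2(0) = 9 ✓
  (2) 0 < 4 ✓
  (3) 0 = 2 × 0, remainder 0 ✓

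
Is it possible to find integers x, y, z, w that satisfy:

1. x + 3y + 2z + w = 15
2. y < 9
Yes

Take x = 15, y = 0, z = 0, w = 0. Substituting into each constraint:
  (1) 15 + 3(0) + 2(0) + 0 = 15 ✓
  (2) 0 < 9 ✓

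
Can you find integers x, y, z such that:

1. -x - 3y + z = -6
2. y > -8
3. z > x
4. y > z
Yes

Take x = -3, y = 3, z = 0. Substituting into each constraint:
  (1) 3 - 3(3) + 0 = -6 ✓
  (2) 3 > -8 ✓
  (3) 0 > -3 ✓
  (4) 3 > 0 ✓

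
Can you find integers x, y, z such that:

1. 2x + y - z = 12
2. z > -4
Yes

Take x = 5, y = 0, z = -2. Substituting into each constraint:
  (1) 2(5) + 0 + 2 = 12 ✓
  (2) -2 > -4 ✓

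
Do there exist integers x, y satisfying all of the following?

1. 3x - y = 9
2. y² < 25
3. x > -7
Yes

Take x = 3, y = 0. Substituting into each constraint:
  (1) 3(3) + 0 = 9 ✓
  (2) y² = (0)² = 0, and 0 < 25 ✓
  (3) 3 > -7 ✓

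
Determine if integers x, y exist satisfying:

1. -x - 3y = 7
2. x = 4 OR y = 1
Yes

Take x = -10, y = 1. Substituting into each constraint:
  (1) 10 - 3(1) = 7 ✓
  (2) y = 1, target 1 ✓ (second branch holds)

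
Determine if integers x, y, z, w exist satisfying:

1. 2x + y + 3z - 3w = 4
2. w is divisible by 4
Yes

Take x = 2, y = 0, z = 0, w = 0. Substituting into each constraint:
  (1) 2(2) + 0 + 3(0) - 3(0) = 4 ✓
  (2) 0 = 4 × 0, remainder 0 ✓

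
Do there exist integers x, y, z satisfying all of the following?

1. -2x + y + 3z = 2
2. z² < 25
Yes

Take x = -1, y = 0, z = 0. Substituting into each constraint:
  (1) -2(-1) + 0 + 3(0) = 2 ✓
  (2) z² = (0)² = 0, and 0 < 25 ✓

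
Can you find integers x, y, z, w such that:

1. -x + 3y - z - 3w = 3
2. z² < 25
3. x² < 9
Yes

Take x = 0, y = 1, z = 0, w = 0. Substituting into each constraint:
  (1) 0 + 3(1) + 0 - 3(0) = 3 ✓
  (2) z² = (0)² = 0, and 0 < 25 ✓
  (3) x² = (0)² = 0, and 0 < 9 ✓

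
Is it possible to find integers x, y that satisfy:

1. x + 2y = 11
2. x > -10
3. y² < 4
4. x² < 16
No

A contradictory subset is {x + 2y = 11, y² < 4, x² < 16}. No integer assignment can satisfy these jointly:

  - x + 2y = 11: is a linear equation tying the variables together
  - y² < 4: restricts y to |y| ≤ 1
  - x² < 16: restricts x to |x| ≤ 3

Range argument: with x ∈ [-3, 3], y ∈ [-1, 1], the left side of the equation is at most 5, but the right side is 11 > 5. No integer solution exists.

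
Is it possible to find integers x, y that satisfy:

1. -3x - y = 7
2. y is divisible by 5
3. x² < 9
Yes

Take x = 1, y = -10. Substituting into each constraint:
  (1) -3(1) + 10 = 7 ✓
  (2) -10 = 5 × -2, remainder 0 ✓
  (3) x² = (1)² = 1, and 1 < 9 ✓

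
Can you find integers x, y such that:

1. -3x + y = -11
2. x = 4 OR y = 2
Yes

Take x = 4, y = 1. Substituting into each constraint:
  (1) -3(4) + 1 = -11 ✓
  (2) x = 4, target 4 ✓ (first branch holds)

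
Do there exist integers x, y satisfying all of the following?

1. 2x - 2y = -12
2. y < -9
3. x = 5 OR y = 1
No

The full constraint system is jointly infeasible over the integers. Each constraint and what it forces:

  - 2x - 2y = -12: is a linear equation tying the variables together
  - y < -9: bounds one variable relative to a constant
  - x = 5 OR y = 1: forces a choice: either x = 5 or y = 1

Split on the disjunction (x = 5 OR y = 1):
  • If x = 5: the equation forces y = 11, which contradicts the bound y ≤ -10.
  • If y = 1: this contradicts the bound y ≤ -10.
Both branches are infeasible, so the system has no integer solution.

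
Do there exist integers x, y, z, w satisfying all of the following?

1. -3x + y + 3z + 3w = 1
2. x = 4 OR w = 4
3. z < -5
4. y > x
Yes

Take x = 4, y = 22, z = -6, w = 3. Substituting into each constraint:
  (1) -3(4) + 22 + 3(-6) + 3(3) = 1 ✓
  (2) x = 4, target 4 ✓ (first branch holds)
  (3) -6 < -5 ✓
  (4) 22 > 4 ✓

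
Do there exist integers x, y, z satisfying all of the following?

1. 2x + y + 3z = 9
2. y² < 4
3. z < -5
Yes

Take x = 15, y = 0, z = -7. Substituting into each constraint:
  (1) 2(15) + 0 + 3(-7) = 9 ✓
  (2) y² = (0)² = 0, and 0 < 4 ✓
  (3) -7 < -5 ✓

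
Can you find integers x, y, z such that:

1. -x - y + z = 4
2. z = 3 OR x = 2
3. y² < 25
Yes

Take x = 2, y = -1, z = 5. Substituting into each constraint:
  (1) (-2) + 1 + 5 = 4 ✓
  (2) x = 2, target 2 ✓ (second branch holds)
  (3) y² = (-1)² = 1, and 1 < 25 ✓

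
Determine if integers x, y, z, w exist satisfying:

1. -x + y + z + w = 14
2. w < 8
Yes

Take x = 0, y = 0, z = 7, w = 7. Substituting into each constraint:
  (1) 0 + 0 + 7 + 7 = 14 ✓
  (2) 7 < 8 ✓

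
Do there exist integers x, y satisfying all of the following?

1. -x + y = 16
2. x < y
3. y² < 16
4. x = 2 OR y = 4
No

A contradictory subset is {-x + y = 16, y² < 16, x = 2 OR y = 4}. No integer assignment can satisfy these jointly:

  - -x + y = 16: is a linear equation tying the variables together
  - y² < 16: restricts y to |y| ≤ 3
  - x = 2 OR y = 4: forces a choice: either x = 2 or y = 4

Split on the disjunction (x = 2 OR y = 4):
  • If x = 2: the equation forces y = 18, but y² < 16 requires |y| ≤ 3.
  • If y = 4: this contradicts y² < 16, which requires |y| ≤ 3.
Both branches are infeasible, so the system has no integer solution.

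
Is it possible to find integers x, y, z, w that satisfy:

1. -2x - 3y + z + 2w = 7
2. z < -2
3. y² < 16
Yes

Take x = 0, y = 0, z = -3, w = 5. Substituting into each constraint:
  (1) -2(0) - 3(0) + (-3) + 2(5) = 7 ✓
  (2) -3 < -2 ✓
  (3) y² = (0)² = 0, and 0 < 16 ✓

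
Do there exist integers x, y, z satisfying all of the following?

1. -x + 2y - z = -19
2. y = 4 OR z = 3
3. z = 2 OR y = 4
Yes

Take x = 27, y = 4, z = 0. Substituting into each constraint:
  (1) (-27) + 2(4) + 0 = -19 ✓
  (2) y = 4, target 4 ✓ (first branch holds)
  (3) y = 4, target 4 ✓ (second branch holds)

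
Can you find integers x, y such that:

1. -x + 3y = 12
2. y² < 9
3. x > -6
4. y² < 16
No

A contradictory subset is {-x + 3y = 12, y² < 9, x > -6}. No integer assignment can satisfy these jointly:

  - -x + 3y = 12: is a linear equation tying the variables together
  - y² < 9: restricts y to |y| ≤ 2
  - x > -6: bounds one variable relative to a constant

Range argument: with x ∈ [-5, ∞], y ∈ [-2, 2], the left side of the equation is at most 11, but the right side is 12 > 11. No integer solution exists.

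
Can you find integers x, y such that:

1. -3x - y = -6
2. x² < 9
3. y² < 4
Yes

Take x = 2, y = 0. Substituting into each constraint:
  (1) -3(2) + 0 = -6 ✓
  (2) x² = (2)² = 4, and 4 < 9 ✓
  (3) y² = (0)² = 0, and 0 < 4 ✓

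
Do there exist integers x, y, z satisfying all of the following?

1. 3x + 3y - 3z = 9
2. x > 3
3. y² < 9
Yes

Take x = 4, y = -1, z = 0. Substituting into each constraint:
  (1) 3(4) + 3(-1) - 3(0) = 9 ✓
  (2) 4 > 3 ✓
  (3) y² = (-1)² = 1, and 1 < 9 ✓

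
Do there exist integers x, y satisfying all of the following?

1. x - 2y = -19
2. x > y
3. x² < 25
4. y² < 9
No

A contradictory subset is {x - 2y = -19, x > y, y² < 9}. No integer assignment can satisfy these jointly:

  - x - 2y = -19: is a linear equation tying the variables together
  - x > y: bounds one variable relative to another variable
  - y² < 9: restricts y to |y| ≤ 2

Propagating the comparison: x > y and y ≥ -2 give x ≥ -1. Range argument: with x ∈ [-1, ∞], y ∈ [-2, 2], the left side of the equation is at least -5, but the right side is -19 < -5. No integer solution exists.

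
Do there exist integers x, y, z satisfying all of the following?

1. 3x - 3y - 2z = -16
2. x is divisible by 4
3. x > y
Yes

Take x = 0, y = -2, z = 11. Substituting into each constraint:
  (1) 3(0) - 3(-2) - 2(11) = -16 ✓
  (2) 0 = 4 × 0, remainder 0 ✓
  (3) 0 > -2 ✓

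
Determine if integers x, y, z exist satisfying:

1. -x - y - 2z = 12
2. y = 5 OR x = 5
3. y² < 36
Yes

Take x = 5, y = 3, z = -10. Substituting into each constraint:
  (1) (-5) + (-3) - 2(-10) = 12 ✓
  (2) x = 5, target 5 ✓ (second branch holds)
  (3) y² = (3)² = 9, and 9 < 36 ✓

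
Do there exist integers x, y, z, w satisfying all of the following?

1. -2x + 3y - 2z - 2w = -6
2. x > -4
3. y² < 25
Yes

Take x = 0, y = 0, z = 0, w = 3. Substituting into each constraint:
  (1) -2(0) + 3(0) - 2(0) - 2(3) = -6 ✓
  (2) 0 > -4 ✓
  (3) y² = (0)² = 0, and 0 < 25 ✓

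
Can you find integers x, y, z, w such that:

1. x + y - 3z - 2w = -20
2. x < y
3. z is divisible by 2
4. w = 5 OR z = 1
Yes

Take x = -6, y = -4, z = 0, w = 5. Substituting into each constraint:
  (1) (-6) + (-4) - 3(0) - 2(5) = -20 ✓
  (2) -6 < -4 ✓
  (3) 0 = 2 × 0, remainder 0 ✓
  (4) w = 5, target 5 ✓ (first branch holds)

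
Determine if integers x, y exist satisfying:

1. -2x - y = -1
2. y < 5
Yes

Take x = 0, y = 1. Substituting into each constraint:
  (1) -2(0) + (-1) = -1 ✓
  (2) 1 < 5 ✓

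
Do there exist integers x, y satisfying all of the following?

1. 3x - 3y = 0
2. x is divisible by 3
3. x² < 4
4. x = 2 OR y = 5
No

The full constraint system is jointly infeasible over the integers. Each constraint and what it forces:

  - 3x - 3y = 0: is a linear equation tying the variables together
  - x is divisible by 3: restricts x to multiples of 3
  - x² < 4: restricts x to |x| ≤ 1
  - x = 2 OR y = 5: forces a choice: either x = 2 or y = 5

Split on the disjunction (x = 2 OR y = 5):
  • If x = 2: this contradicts the divisibility constraint — 2 is not a multiple of 3.
  • If y = 5: with y = 5, writing x = 3x', every remaining term of the linear equation is divisible by 9, so the left side is ≡ 0 (mod 9); but the right side 15 ≡ 6 (mod 9). No integers can satisfy it.
Both branches are infeasible, so the system has no integer solution.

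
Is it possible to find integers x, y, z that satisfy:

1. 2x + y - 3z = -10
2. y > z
Yes

Take x = -8, y = 0, z = -2. Substituting into each constraint:
  (1) 2(-8) + 0 - 3(-2) = -10 ✓
  (2) 0 > -2 ✓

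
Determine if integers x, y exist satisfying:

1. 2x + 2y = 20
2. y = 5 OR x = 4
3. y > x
Yes

Take x = 4, y = 6. Substituting into each constraint:
  (1) 2(4) + 2(6) = 20 ✓
  (2) x = 4, target 4 ✓ (second branch holds)
  (3) 6 > 4 ✓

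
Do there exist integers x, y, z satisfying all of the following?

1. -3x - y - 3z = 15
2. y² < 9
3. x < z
Yes

Take x = -3, y = 0, z = -2. Substituting into each constraint:
  (1) -3(-3) + 0 - 3(-2) = 15 ✓
  (2) y² = (0)² = 0, and 0 < 9 ✓
  (3) -3 < -2 ✓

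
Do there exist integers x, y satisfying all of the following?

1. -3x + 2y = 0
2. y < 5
Yes

Take x = 0, y = 0. Substituting into each constraint:
  (1) -3(0) + 2(0) = 0 ✓
  (2) 0 < 5 ✓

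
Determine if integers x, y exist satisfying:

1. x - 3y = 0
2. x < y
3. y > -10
Yes

Take x = -3, y = -1. Substituting into each constraint:
  (1) (-3) - 3(-1) = 0 ✓
  (2) -3 < -1 ✓
  (3) -1 > -10 ✓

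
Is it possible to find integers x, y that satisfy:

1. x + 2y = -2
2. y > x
Yes

Take x = -2, y = 0. Substituting into each constraint:
  (1) (-2) + 2(0) = -2 ✓
  (2) 0 > -2 ✓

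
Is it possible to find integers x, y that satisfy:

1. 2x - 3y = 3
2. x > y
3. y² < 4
Yes

Take x = 0, y = -1. Substituting into each constraint:
  (1) 2(0) - 3(-1) = 3 ✓
  (2) 0 > -1 ✓
  (3) y² = (-1)² = 1, and 1 < 4 ✓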